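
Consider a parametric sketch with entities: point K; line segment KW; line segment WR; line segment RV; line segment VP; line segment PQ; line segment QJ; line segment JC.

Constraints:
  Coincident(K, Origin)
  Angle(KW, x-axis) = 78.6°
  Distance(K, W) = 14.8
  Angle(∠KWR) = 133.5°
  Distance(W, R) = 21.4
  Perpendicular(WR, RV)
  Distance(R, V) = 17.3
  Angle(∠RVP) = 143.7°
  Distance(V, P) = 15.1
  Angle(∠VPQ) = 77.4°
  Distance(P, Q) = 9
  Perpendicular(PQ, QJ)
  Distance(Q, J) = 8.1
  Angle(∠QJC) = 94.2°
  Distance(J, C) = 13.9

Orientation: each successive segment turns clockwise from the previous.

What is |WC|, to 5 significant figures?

35.272

The perpendicularity gives QJ at right angles to PQ, so QJ runs at 73.200°; with |QJ| = 8.1, J = (22.866, 6.5209). ∠QJC = 94.2° gives JC at -12.600° from the x-axis; with |JC| = 13.9, C = (36.432, 3.4887). Then |WC| = |C − W| = 35.272.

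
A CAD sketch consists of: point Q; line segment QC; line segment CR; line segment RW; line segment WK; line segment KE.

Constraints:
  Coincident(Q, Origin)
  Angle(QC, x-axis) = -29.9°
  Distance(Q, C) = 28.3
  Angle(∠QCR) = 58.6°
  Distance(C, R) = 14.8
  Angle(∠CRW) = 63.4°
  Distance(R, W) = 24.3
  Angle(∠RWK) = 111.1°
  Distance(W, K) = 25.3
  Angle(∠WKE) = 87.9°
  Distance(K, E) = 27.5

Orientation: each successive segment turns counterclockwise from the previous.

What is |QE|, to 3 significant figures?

45.6

Q is at the origin; QC runs at -29.9° with length 28.3, so C = (24.5, -14.1). ∠QCR = 58.6° gives CR at 91.5° from the x-axis; with |CR| = 14.8, R = (24.1, 0.688). ∠CRW = 63.4° gives RW at -152° from the x-axis; with |RW| = 24.3, W = (2.71, -10.8). ∠RWK = 111.1° gives WK at -83.0° from the x-axis; with |WK| = 25.3, K = (5.79, -35.9). ∠WKE = 87.9° gives KE at 9.10° from the x-axis; with |KE| = 27.5, E = (32.9, -31.5). Then |QE| = |E − Q| = 45.6.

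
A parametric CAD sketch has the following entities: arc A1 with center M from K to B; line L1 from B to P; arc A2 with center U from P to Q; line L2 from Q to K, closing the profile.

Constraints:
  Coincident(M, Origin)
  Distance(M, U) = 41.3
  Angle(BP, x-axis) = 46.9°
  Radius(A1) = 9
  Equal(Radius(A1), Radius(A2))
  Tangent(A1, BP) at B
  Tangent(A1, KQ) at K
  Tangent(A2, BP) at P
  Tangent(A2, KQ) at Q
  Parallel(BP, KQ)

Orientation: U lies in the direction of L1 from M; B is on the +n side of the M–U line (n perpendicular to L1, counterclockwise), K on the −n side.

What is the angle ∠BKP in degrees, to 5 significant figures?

66.451°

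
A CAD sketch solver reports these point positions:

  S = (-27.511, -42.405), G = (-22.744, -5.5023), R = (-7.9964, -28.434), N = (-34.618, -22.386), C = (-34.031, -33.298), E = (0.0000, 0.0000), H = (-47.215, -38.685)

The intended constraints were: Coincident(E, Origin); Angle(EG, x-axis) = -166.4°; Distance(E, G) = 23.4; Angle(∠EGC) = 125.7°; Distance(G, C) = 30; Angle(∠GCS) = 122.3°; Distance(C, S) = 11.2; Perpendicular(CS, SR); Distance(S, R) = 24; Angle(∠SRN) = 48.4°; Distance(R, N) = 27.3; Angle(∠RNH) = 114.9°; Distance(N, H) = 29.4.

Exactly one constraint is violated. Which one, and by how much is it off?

Distance(N, H) = 29.4 — off by 8.80.

E = (0.00, 0.00) ✓; EG at -166.4° ✓; |EG| = 23.40 ✓; ∠EGC = 125.7° ✓; |GC| = 30.00 ✓; ∠GCS = 122.3° ✓; |CS| = 11.20 ✓; ∠(CS, SR) = 90.00° ✓; |SR| = 24.00 ✓; ∠SRN = 48.40° ✓; |RN| = 27.30 ✓; ∠RNH = 114.9° ✓; |NH| = 20.60 ✗.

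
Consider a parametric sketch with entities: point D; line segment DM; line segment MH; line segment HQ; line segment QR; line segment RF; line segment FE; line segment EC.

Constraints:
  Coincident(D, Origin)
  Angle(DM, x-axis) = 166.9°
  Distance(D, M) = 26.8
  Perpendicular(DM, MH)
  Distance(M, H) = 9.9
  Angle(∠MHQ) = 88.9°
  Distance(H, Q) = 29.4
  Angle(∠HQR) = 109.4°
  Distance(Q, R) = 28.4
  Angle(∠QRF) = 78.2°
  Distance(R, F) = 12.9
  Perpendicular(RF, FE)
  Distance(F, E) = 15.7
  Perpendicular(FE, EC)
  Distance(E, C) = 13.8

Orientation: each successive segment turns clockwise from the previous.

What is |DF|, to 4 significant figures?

19.13

D is at the origin; DM runs at 166.9° with length 26.8, so M = (-26.10, 6.074). DM is perpendicular to MH, so MH runs at 76.90°; with |MH| = 9.9, H = (-23.86, 15.72). ∠MHQ = 88.9° gives HQ at -14.20° from the x-axis; with |HQ| = 29.4, Q = (4.643, 8.505). ∠HQR = 109.4° gives QR at -84.80° from the x-axis; with |QR| = 28.4, R = (7.217, -19.78). ∠QRF = 78.2° gives RF at 173.4° from the x-axis; with |RF| = 12.9, F = (-5.598, -18.30). Then |DF| = |F − D| = 19.13.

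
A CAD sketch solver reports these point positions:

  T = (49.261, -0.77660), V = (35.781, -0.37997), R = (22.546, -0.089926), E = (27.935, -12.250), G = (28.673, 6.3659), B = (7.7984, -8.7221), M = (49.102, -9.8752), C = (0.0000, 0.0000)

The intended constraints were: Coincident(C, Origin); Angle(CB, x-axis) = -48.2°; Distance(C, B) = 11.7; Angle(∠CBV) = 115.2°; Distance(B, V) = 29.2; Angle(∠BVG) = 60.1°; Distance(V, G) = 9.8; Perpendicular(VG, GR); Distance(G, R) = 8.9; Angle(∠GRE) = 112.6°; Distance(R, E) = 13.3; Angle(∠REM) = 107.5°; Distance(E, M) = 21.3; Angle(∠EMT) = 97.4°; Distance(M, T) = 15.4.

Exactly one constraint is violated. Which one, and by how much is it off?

Distance(M, T) = 15.4 — off by 6.30.

C = (0.00, 0.00) ✓; CB at -48.20° ✓; |CB| = 11.70 ✓; ∠CBV = 115.2° ✓; |BV| = 29.20 ✓; ∠BVG = 60.10° ✓; |VG| = 9.800 ✓; ∠(VG, GR) = 90.00° ✓; |GR| = 8.900 ✓; ∠GRE = 112.6° ✓; |RE| = 13.30 ✓; ∠REM = 107.5° ✓; |EM| = 21.30 ✓; ∠EMT = 97.40° ✓; |MT| = 9.100 ✗.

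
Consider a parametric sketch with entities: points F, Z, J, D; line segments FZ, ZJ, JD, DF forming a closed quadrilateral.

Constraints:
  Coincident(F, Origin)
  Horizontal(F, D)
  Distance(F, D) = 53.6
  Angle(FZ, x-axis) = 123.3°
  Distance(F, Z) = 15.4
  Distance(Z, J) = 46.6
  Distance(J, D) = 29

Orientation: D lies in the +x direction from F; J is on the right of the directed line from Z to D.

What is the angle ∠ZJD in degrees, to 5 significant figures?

111.80°

F is at the origin; F and D share the same y with |FD| = 53.6 and D in +x, so D = (53.6, 0). FZ runs at 123.3° with |FZ| = 15.4, so Z = (-8.4550, 12.871). J is determined by |ZJ| = 46.6 and |JD| = 29.0 together: it lies at the intersection of circle(Z, 46.6) and circle(D, 29.0). With |ZD| = 63.376, the foot of the radical line on ZD is 42.185 from Z and the perpendicular offset is √(46.6² − 42.185²) = 19.798. Taking the right-of-ZD solution: J = (28.830, -15.082).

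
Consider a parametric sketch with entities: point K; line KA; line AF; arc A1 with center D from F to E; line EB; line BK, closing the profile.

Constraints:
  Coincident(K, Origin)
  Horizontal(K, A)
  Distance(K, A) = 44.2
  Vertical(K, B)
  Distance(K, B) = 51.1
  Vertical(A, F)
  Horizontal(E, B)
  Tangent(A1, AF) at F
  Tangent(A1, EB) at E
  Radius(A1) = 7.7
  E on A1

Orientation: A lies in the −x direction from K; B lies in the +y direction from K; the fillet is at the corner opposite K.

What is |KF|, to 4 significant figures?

61.95

K is at the origin; KA is horizontal with |KA| = 44.2 and A on the −x side, so A = (-44.20, 0.000). K and B share the same x with |KB| = 51.1 and B on the +y side, so B = (0.000, 51.10). The virtual corner opposite K is at (-44.20, 51.10). The tangent condition forces DF to be normal to AF and since A1 is tangent to EB there, DE ⟂ EB, with radius 7.7, so the center D sits 7.7 in from both sides at D = (-36.50, 43.40). That places the tangent points at F = (-44.20, 43.40) on AF and E = (-36.50, 51.10) on EB. Then |KF| = |F − K| = 61.95.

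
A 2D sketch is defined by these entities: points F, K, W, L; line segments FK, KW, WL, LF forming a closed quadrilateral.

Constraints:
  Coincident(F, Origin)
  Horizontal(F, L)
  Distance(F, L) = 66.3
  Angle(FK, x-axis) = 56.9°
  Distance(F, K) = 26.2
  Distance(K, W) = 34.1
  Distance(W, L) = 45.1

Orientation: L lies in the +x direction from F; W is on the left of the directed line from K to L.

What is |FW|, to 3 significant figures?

58.7

Checks: |KW| = 34.10 ✓; |WL| = 45.10 ✓.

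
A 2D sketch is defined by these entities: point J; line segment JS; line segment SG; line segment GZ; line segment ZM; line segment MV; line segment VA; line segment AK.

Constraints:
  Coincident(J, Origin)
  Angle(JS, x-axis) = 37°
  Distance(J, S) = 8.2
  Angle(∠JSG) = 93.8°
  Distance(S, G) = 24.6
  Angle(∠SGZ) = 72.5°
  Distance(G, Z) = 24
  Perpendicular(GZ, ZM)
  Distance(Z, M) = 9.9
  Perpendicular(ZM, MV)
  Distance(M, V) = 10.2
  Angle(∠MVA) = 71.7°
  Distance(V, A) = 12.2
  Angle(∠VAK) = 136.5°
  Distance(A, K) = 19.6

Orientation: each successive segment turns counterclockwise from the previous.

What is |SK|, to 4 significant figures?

44.05

J is at the origin; JS runs at 37.0° with length 8.2, so S = (6.549, 4.935). ∠JSG = 93.8° gives SG at 123.2° from the x-axis; with |SG| = 24.6, G = (-6.921, 25.52). ∠SGZ = 72.5° gives GZ at -129.3° from the x-axis; with |GZ| = 24.0, Z = (-22.12, 6.947). GZ ⟂ ZM, so ZM runs at -39.30°; with |ZM| = 9.9, M = (-14.46, 0.6766). ZM ⟂ MV, so MV runs at 50.70°; with |MV| = 10.2, V = (-8.001, 8.570). ∠MVA = 71.7° gives VA at 159.0° from the x-axis; with |VA| = 12.2, A = (-19.39, 12.94). ∠VAK = 136.5° gives AK at -157.5° from the x-axis; with |AK| = 19.6, K = (-37.50, 5.441). Then |SK| = |K − S| = 44.05.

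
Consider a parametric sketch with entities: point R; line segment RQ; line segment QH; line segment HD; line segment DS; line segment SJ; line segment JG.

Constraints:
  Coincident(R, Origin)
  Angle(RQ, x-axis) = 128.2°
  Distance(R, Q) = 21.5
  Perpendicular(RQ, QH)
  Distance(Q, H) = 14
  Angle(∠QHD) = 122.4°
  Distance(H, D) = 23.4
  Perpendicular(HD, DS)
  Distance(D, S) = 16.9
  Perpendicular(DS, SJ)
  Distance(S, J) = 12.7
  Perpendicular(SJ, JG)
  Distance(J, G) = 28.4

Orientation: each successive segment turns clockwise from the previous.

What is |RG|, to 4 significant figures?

34.84

R is at the origin; RQ runs at 128.2° with length 21.5, so Q = (-13.30, 16.90). The perpendicularity gives QH at right angles to RQ, so QH runs at 38.20°; with |QH| = 14.0, H = (-2.294, 25.55). ∠QHD = 122.4° gives HD at -19.40° from the x-axis; with |HD| = 23.4, D = (19.78, 17.78). The perpendicularity gives DS at right angles to HD, so DS runs at -109.4°; with |DS| = 16.9, S = (14.16, 1.841). DS ⟂ SJ, so SJ runs at 160.6°; with |SJ| = 12.7, J = (2.185, 6.059). SJ is perpendicular to JG, so JG runs at 70.60°; with |JG| = 28.4, G = (11.62, 32.85). Then |RG| = |G − R| = 34.84.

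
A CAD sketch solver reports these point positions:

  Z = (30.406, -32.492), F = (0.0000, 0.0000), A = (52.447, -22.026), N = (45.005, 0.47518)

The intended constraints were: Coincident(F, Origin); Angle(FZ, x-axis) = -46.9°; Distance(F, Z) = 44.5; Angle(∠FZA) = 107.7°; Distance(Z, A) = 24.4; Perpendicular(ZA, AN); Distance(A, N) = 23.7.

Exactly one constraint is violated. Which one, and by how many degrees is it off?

Perpendicular(ZA, AN) — off by 7.10°.

F = (0.00, 0.00) ✓; FZ at -46.90° ✓; |FZ| = 44.50 ✓; ∠FZA = 107.7° ✓; |ZA| = 24.40 ✓; ∠(ZA, AN) = 82.90° ✗; |AN| = 23.70 ✓.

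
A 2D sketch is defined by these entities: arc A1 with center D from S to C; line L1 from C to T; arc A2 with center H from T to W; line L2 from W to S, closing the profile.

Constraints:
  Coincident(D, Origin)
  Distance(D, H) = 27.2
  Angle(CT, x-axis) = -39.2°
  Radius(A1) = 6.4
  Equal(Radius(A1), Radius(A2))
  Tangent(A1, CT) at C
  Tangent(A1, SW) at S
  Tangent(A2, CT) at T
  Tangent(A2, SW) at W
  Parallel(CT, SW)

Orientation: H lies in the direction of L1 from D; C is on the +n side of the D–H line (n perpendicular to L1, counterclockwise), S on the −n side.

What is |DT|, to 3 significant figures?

27.9

The slot axis is L1's direction at -39.2°, so u = (cos -39.2°, sin -39.2°) = (0.775, -0.632) and n = (−sin -39.2°, cos -39.2°) = (0.632, 0.775). D is at the origin and H lies 27.2 along u from D, so H = 27.2·u = (21.1, -17.2). Tangency of A1 to both parallel lines with radius 6.4 puts C and S at D ± 6.4·n: C = (4.04, 4.96), S = (-4.04, -4.96). Equal radii place T and W the same way about H: T = H + 6.4·n = (25.1, -12.2), W = H − 6.4·n = (17.0, -22.2). Then |DT| = |T − D| = 27.9.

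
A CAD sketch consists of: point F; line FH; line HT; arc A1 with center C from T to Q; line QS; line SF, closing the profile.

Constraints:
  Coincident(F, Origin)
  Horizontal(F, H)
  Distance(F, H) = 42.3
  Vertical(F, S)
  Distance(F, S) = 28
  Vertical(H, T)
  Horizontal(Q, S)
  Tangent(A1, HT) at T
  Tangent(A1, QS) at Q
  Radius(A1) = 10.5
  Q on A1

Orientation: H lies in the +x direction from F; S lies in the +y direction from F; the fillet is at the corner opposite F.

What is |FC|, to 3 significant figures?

36.3

F is at the origin; FH is horizontal with |FH| = 42.3 and H on the +x side, so H = (42.3, 0.00). FS is vertical with |FS| = 28.0 and S on the +y side, so S = (0.00, 28.0). The virtual corner opposite F is at (42.3, 28.0). Since A1 is tangent to HT there, CT ⟂ HT and tangency of A1 to QS means the radius CQ is perpendicular to QS, with radius 10.5, so the center C sits 10.5 in from both sides at C = (31.8, 17.5). Then |FC| = |C − F| = 36.3.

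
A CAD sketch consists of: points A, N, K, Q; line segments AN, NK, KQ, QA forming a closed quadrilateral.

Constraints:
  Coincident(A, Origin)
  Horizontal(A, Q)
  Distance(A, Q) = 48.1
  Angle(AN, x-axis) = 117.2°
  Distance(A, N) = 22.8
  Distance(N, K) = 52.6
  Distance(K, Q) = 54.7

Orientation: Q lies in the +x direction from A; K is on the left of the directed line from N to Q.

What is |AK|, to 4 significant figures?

60.87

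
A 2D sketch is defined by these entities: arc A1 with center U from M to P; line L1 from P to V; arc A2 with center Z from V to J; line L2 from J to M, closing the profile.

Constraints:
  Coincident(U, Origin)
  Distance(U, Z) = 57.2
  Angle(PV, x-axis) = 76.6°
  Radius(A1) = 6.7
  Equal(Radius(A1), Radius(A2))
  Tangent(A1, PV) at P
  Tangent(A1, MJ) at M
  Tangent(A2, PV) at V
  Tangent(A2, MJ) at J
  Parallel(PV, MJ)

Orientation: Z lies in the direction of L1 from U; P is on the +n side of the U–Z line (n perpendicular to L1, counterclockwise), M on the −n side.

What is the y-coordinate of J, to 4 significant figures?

54.09

Tangency of A1 to both parallel lines with radius 6.7 puts P and M at U ± 6.7·n: P = (-6.518, 1.553), M = (6.518, -1.553). Equal radii place V and J the same way about Z: V = Z + 6.7·n = (6.738, 57.20), J = Z − 6.7·n = (19.77, 54.09). So J.y = 54.09.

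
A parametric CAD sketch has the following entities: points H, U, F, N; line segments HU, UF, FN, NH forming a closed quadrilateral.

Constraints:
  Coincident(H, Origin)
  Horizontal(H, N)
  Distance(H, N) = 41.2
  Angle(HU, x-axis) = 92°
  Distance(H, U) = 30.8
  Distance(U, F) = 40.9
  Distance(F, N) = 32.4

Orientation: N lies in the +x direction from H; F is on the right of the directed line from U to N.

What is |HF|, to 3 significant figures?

13.2

H is at the origin; HN is horizontal with |HN| = 41.2 and N in +x, so N = (41.2, 0). HU runs at 92.0° with |HU| = 30.8, so U = (-1.07, 30.8). F is determined by |UF| = 40.9 and |FN| = 32.4 together: it lies at the intersection of circle(U, 40.9) and circle(N, 32.4). With |UN| = 52.3, the foot of the radical line on UN is 32.1 from U and the perpendicular offset is √(40.9² − 32.1²) = 25.3. Taking the right-of-UN solution: F = (9.96, -8.60).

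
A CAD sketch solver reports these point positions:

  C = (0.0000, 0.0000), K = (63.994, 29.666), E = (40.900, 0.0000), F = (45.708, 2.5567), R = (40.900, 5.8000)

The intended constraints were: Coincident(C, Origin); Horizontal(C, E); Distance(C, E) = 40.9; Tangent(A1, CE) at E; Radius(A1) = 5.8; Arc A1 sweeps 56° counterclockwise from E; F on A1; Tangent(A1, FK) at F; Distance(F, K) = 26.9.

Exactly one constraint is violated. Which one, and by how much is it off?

Distance(F, K) = 26.9 — off by 5.80.

C = (0.00, 0.00) ✓; C.y = 0.00, E.y = 0.00 ✓; |CE| = 40.90 ✓; ∠(RE, EC) = 90.00° ✓; |RE| = 5.800 ✓; bearing(R→F) − bearing(R→E) = 56.00° ✓; |RF| = 5.800 ✓; ∠(RF, FK) = 90.00° ✓; |FK| = 32.70 ✗.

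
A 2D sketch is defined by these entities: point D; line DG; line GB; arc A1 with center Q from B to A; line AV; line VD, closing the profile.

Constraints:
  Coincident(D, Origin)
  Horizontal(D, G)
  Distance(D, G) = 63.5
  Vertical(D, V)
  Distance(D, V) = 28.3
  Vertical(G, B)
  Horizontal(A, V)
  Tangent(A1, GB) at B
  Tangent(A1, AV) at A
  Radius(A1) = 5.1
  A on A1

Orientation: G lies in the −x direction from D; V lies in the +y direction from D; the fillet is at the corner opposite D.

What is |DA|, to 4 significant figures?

64.90

D is at the origin; D and G share the same y with |DG| = 63.5 and G on the −x side, so G = (-63.50, 0.000). DV is vertical with |DV| = 28.3 and V on the +y side, so V = (0.000, 28.30). The virtual corner opposite D is at (-63.50, 28.30). Since A1 is tangent to GB there, QB ⟂ GB and tangency of A1 to AV means the radius QA is perpendicular to AV, with radius 5.1, so the center Q sits 5.1 in from both sides at Q = (-58.40, 23.20). That places the tangent points at B = (-63.50, 23.20) on GB and A = (-58.40, 28.30) on AV. Then |DA| = |A − D| = 64.90.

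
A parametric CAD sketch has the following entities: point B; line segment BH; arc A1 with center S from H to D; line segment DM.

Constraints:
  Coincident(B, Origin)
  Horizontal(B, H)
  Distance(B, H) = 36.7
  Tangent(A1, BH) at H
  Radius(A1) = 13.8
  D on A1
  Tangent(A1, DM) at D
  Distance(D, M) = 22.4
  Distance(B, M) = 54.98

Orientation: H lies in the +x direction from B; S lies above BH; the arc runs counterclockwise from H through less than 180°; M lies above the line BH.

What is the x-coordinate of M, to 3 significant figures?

37.6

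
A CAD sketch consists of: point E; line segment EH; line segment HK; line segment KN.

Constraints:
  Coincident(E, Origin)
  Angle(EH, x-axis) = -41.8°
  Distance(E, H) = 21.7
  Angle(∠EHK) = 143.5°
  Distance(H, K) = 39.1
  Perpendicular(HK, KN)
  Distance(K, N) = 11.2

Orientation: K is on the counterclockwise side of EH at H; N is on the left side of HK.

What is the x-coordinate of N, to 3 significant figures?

56.1

E is at the origin; EH runs at -41.8° with length 21.7, so H = 21.7·(cos -41.8°, sin -41.8°) = (16.2, -14.5). ∠EHK = 143.5°, so HK runs at -41.8° + (180° − 143.5°) = -5.30° from the x-axis; with |HK| = 39.1, K = H + 39.1·(cos -5.30°, sin -5.30°) = (55.1, -18.1). The perpendicularity gives KN at right angles to HK; with |KN| = 11.2 on the left of HK, N = K + 11.2·(0.0924, 0.996) = (56.1, -6.92). So N.x = 56.1.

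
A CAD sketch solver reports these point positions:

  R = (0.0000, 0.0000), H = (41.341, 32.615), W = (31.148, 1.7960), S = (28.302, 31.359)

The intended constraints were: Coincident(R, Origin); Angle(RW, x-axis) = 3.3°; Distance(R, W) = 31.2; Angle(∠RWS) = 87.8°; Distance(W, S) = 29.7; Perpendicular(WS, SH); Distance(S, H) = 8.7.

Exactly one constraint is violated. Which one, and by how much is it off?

Distance(S, H) = 8.7 — off by 4.40.

R = (0.00, 0.00) ✓; RW at 3.300° ✓; |RW| = 31.20 ✓; ∠RWS = 87.80° ✓; |WS| = 29.70 ✓; ∠(WS, SH) = 90.00° ✓; |SH| = 13.10 ✗.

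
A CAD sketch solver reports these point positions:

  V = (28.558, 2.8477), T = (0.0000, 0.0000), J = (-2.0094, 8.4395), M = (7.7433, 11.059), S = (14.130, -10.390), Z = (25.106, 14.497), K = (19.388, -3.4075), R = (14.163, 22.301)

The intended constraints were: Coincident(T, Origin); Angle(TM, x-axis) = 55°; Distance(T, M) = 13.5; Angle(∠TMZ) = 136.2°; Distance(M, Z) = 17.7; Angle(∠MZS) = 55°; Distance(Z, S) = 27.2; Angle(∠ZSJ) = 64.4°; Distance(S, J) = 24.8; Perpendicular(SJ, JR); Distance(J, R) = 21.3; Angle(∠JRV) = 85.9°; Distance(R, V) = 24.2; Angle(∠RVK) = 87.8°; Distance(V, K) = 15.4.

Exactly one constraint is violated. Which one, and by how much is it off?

Distance(V, K) = 15.4 — off by 4.30.

T = (0.00, 0.00) ✓; TM at 55.00° ✓; |TM| = 13.50 ✓; ∠TMZ = 136.2° ✓; |MZ| = 17.70 ✓; ∠MZS = 55.00° ✓; |ZS| = 27.20 ✓; ∠ZSJ = 64.40° ✓; |SJ| = 24.80 ✓; ∠(SJ, JR) = 90.00° ✓; |JR| = 21.30 ✓; ∠JRV = 85.90° ✓; |RV| = 24.20 ✓; ∠RVK = 87.80° ✓; |VK| = 11.10 ✗.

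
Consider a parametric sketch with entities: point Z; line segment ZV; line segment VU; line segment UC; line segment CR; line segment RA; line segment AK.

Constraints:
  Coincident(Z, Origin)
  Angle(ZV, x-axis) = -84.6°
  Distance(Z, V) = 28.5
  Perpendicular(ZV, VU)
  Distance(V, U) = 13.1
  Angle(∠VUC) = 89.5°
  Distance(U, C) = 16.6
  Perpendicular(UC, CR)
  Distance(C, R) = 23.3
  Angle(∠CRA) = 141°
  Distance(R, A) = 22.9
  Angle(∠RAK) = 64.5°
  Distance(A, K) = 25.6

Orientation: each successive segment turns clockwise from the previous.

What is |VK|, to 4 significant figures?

10.20

Z is at the origin; ZV runs at -84.6° with length 28.5, so V = (2.682, -28.37). The perpendicularity gives VU at right angles to ZV, so VU runs at -174.6°; with |VU| = 13.1, U = (-10.36, -29.61). ∠VUC = 89.5° gives UC at 94.90° from the x-axis; with |UC| = 16.6, C = (-11.78, -13.07). UC ⟂ CR, so CR runs at 4.900°; with |CR| = 23.3, R = (11.44, -11.08). ∠CRA = 141.0° gives RA at -34.10° from the x-axis; with |RA| = 22.9, A = (30.40, -23.92). ∠RAK = 64.5° gives AK at -149.6° from the x-axis; with |AK| = 25.6, K = (8.319, -36.87). Then |VK| = |K − V| = 10.20.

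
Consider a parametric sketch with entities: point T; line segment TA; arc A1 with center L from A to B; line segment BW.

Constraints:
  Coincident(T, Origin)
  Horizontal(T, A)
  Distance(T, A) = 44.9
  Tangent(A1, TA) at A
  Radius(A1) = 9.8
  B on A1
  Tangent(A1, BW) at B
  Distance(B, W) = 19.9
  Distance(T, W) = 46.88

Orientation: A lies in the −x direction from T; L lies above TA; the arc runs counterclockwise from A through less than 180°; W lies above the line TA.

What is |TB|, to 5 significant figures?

36.564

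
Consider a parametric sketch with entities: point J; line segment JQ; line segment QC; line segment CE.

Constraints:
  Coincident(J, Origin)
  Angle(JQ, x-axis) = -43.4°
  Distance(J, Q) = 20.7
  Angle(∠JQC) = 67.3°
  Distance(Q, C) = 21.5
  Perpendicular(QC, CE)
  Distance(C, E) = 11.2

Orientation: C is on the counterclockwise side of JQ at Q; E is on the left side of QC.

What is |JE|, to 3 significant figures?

15.7

∠JQC = 67.3°, so QC runs at -43.4° + (180° − 67.3°) = 69.3° from the x-axis; with |QC| = 21.5, C = Q + 21.5·(cos 69.3°, sin 69.3°) = (22.6, 5.89). QC ⟂ CE; with |CE| = 11.2 on the left of QC, E = C + 11.2·(-0.935, 0.353) = (12.2, 9.85). Then |JE| = |E − J| = 15.7.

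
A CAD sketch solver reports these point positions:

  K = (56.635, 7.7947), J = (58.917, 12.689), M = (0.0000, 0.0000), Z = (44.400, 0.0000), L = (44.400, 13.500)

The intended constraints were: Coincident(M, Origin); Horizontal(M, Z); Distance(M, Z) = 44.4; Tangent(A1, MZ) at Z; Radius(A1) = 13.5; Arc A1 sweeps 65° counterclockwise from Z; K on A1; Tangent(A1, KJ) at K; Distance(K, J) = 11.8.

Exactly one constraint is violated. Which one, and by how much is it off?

Distance(K, J) = 11.8 — off by 6.40.

M = (0.00, 0.00) ✓; M.y = 0.00, Z.y = 0.00 ✓; |MZ| = 44.40 ✓; ∠(LZ, ZM) = 90.00° ✓; |LZ| = 13.50 ✓; bearing(L→K) − bearing(L→Z) = 65.00° ✓; |LK| = 13.50 ✓; ∠(LK, KJ) = 90.00° ✓; |KJ| = 5.400 ✗.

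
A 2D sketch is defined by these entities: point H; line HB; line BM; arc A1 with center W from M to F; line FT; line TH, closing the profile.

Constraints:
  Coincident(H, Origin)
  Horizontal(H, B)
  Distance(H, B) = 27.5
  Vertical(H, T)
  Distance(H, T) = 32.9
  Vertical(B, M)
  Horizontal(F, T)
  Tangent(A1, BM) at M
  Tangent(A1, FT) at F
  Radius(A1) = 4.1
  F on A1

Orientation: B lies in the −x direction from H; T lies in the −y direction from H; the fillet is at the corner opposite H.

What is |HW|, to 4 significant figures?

37.11

H is at the origin; H and B share the same y with |HB| = 27.5 and B on the −x side, so B = (-27.50, 0.000). HT is vertical with |HT| = 32.9 and T on the −y side, so T = (0.000, -32.90). The virtual corner opposite H is at (-27.50, -32.90). Since A1 is tangent to BM there, WM ⟂ BM and tangency of A1 to FT means the radius WF is perpendicular to FT, with radius 4.1, so the center W sits 4.1 in from both sides at W = (-23.40, -28.80). Then |HW| = |W − H| = 37.11.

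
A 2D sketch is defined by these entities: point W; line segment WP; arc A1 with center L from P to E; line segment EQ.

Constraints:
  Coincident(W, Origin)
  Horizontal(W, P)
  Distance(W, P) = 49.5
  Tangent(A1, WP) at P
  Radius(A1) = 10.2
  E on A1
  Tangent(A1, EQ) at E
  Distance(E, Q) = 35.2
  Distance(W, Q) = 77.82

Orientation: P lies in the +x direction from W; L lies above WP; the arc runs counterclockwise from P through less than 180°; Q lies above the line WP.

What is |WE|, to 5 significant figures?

60.252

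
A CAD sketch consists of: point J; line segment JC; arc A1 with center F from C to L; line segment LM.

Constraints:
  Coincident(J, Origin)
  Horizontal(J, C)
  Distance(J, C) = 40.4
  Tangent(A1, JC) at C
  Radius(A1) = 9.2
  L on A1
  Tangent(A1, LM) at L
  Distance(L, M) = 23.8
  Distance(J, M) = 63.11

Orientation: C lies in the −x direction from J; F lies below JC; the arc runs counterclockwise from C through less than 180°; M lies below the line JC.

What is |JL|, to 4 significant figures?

49.70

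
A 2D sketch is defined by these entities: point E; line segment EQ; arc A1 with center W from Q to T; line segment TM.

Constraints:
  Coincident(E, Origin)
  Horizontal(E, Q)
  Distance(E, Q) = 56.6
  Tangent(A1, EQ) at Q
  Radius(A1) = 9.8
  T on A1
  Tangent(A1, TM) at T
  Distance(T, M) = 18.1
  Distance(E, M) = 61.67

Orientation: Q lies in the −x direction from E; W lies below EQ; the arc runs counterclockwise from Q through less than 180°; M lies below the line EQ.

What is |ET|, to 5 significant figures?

66.357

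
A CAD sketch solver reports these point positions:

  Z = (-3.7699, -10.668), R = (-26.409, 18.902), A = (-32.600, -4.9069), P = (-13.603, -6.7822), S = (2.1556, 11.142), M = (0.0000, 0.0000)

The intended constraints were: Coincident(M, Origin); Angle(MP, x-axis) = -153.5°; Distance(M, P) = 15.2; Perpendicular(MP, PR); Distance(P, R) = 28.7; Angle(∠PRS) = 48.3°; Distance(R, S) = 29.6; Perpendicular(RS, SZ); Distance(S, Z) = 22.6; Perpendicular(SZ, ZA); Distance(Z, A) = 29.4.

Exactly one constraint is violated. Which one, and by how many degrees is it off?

Perpendicular(SZ, ZA) — off by 3.90°.

M = (0.00, 0.00) ✓; MP at -153.5° ✓; |MP| = 15.20 ✓; ∠(MP, PR) = 90.00° ✓; |PR| = 28.70 ✓; ∠PRS = 48.30° ✓; |RS| = 29.60 ✓; ∠(RS, SZ) = 90.00° ✓; |SZ| = 22.60 ✓; ∠(SZ, ZA) = 86.10° ✗; |ZA| = 29.40 ✓.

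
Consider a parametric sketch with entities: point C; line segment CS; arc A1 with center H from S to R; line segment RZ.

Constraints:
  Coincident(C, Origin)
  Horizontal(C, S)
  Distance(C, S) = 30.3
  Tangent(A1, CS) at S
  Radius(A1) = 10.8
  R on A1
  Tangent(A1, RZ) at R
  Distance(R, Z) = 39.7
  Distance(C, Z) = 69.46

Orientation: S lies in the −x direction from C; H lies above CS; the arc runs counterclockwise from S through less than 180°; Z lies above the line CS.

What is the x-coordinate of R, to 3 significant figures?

-23.1

Checks: |HS| = 10.80 ✓; |HR| = 10.80 ✓; ∠(HR, RZ) = 90.00° ✓; |RZ| = 39.70 ✓; |CZ| = 69.46 ✓.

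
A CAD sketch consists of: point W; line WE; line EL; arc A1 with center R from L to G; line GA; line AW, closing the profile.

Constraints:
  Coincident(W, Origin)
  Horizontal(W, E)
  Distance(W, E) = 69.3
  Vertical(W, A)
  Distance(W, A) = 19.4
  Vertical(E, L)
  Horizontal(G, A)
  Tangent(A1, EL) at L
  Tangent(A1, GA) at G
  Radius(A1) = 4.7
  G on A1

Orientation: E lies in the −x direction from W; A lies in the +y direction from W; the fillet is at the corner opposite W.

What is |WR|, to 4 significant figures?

66.25

W and A share the same x with |WA| = 19.4 and A on the +y side, so A = (0.000, 19.40). The virtual corner opposite W is at (-69.30, 19.40). Since A1 is tangent to EL there, RL ⟂ EL and since A1 is tangent to GA there, RG ⟂ GA, with radius 4.7, so the center R sits 4.7 in from both sides at R = (-64.60, 14.70). Then |WR| = |R − W| = 66.25.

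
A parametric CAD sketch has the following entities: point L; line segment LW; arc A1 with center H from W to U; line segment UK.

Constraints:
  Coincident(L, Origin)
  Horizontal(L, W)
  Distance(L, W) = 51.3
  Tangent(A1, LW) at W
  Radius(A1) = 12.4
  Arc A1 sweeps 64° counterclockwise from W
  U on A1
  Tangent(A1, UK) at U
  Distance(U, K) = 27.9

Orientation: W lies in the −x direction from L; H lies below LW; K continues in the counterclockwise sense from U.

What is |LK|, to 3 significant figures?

81.3

On A1, W sits at bearing 90° from H; a 64° counterclockwise sweep puts U at bearing 154°, so U = H + 12.4·(cos 154°, sin 154°) = (-62.4, -6.96). Since A1 is tangent to UK there, HU ⟂ UK, so UK runs along (−sin 154°, cos 154°); with |UK| = 27.9, K = (-74.7, -32.0). Then |LK| = |K − L| = 81.3.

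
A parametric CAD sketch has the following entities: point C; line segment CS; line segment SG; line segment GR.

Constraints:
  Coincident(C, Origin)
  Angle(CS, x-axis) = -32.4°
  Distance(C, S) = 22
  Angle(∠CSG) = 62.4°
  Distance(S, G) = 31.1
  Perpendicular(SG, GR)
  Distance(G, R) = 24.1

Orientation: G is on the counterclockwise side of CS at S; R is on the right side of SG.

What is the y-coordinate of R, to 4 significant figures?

17.19

C is at the origin; CS runs at -32.4° with length 22.0, so S = 22.0·(cos -32.4°, sin -32.4°) = (18.58, -11.79). ∠CSG = 62.4°, so SG runs at -32.4° + (180° − 62.4°) = 85.20° from the x-axis; with |SG| = 31.1, G = S + 31.1·(cos 85.20°, sin 85.20°) = (21.18, 19.20). SG ⟂ GR; with |GR| = 24.1 on the right of SG, R = G + 24.1·(0.9965, -0.08368) = (45.19, 17.19). So R.y = 17.19.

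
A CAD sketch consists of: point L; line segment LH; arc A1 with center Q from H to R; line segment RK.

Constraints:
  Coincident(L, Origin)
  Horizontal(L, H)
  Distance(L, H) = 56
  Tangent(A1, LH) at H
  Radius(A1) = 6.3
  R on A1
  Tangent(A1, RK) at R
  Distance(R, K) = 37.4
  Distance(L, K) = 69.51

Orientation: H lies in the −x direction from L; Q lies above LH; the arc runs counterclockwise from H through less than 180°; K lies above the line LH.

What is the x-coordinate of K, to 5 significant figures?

-53.683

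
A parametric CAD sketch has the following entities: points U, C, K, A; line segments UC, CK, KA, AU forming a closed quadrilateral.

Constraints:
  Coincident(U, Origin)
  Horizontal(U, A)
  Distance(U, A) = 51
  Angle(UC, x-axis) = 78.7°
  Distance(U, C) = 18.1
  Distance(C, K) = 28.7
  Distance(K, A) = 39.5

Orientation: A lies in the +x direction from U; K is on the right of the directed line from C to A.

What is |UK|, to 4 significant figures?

15.80

Checks: |CK| = 28.70 ✓; |KA| = 39.50 ✓.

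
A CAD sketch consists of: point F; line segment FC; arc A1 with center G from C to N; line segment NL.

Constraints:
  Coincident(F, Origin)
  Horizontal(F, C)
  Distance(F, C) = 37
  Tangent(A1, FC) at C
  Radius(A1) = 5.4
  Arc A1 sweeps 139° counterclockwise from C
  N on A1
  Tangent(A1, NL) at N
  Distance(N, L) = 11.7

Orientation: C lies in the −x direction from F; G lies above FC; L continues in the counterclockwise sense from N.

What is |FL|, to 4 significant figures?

45.63

F is at the origin; F and C share the same y with |FC| = 37.0 and C on the −x side, so C = (-37.00, 0.000). Tangency of A1 to FC means the radius GC is perpendicular to FC, so G = C + (0, 5.4) = (-37.00, 5.400). On A1, C sits at bearing -90° from G; a 139° counterclockwise sweep puts N at bearing 49°, so N = G + 5.4·(cos 49°, sin 49°) = (-33.46, 9.475). Tangency of A1 to NL means the radius GN is perpendicular to NL, so NL runs along (−sin 49°, cos 49°); with |NL| = 11.7, L = (-42.29, 17.15). Then |FL| = |L − F| = 45.63.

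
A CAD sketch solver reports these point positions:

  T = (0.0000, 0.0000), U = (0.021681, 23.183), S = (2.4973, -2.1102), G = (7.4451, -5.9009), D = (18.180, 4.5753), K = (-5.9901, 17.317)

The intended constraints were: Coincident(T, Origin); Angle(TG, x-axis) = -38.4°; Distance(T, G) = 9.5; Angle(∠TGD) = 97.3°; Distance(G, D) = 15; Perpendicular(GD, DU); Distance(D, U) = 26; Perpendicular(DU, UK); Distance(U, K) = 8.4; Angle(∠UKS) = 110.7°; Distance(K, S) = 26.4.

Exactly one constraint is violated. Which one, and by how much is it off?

Distance(K, S) = 26.4 — off by 5.20.

T = (0.00, 0.00) ✓; TG at -38.40° ✓; |TG| = 9.500 ✓; ∠TGD = 97.30° ✓; |GD| = 15.00 ✓; ∠(GD, DU) = 90.00° ✓; |DU| = 26.00 ✓; ∠(DU, UK) = 90.00° ✓; |UK| = 8.399 ✓; ∠UKS = 110.7° ✓; |KS| = 21.20 ✗.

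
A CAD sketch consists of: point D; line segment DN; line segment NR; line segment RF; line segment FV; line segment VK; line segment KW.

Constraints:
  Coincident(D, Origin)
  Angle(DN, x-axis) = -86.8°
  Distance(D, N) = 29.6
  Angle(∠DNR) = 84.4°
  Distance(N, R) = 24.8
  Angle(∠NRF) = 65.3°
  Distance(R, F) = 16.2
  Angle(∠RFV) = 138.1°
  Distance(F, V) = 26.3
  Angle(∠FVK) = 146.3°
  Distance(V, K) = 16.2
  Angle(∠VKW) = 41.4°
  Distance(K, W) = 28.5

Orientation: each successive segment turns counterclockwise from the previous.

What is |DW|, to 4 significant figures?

21.92

∠FVK = 146.3° gives VK at -160.9° from the x-axis; with |VK| = 16.2, K = (-23.54, -10.92). ∠VKW = 41.4° gives KW at -22.30° from the x-axis; with |KW| = 28.5, W = (2.829, -21.74). Then |DW| = |W − D| = 21.92.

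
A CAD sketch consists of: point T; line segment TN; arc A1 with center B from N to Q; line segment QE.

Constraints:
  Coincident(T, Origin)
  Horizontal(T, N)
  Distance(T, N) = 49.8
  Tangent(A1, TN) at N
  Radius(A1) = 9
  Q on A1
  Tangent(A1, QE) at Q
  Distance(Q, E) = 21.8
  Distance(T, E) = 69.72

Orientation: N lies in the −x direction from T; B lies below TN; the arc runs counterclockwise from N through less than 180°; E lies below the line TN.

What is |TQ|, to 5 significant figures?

58.915

Checks: |BQ| = 9.000 ✓; ∠(BQ, QE) = 90.00° ✓; |QE| = 21.80 ✓; |TE| = 69.72 ✓.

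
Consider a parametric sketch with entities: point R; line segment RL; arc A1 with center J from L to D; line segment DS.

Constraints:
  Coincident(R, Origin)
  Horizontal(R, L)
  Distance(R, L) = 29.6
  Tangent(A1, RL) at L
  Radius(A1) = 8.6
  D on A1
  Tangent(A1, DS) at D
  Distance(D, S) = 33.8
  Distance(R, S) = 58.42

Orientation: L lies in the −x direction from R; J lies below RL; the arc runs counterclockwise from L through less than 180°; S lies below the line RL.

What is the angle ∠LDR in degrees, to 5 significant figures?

30.891°

R is at the origin; RL is horizontal with |RL| = 29.6 and L on the −x side, so L = (-29.600, 0.0000). The tangent condition forces JL to be normal to RL, so J = L + (0, -8.6) = (-29.600, -8.6000). Since JD ⟂ DS (tangency), |JS| = √(8.6² + 33.8²) = 34.877 regardless of where D sits on A1. So S lies on both circle(R, 58.42) and circle(J, 34.877); the below-RL intersection is S = (-41.086, -41.531). D is the foot of the tangent from S: D = (-38.168, -7.8576).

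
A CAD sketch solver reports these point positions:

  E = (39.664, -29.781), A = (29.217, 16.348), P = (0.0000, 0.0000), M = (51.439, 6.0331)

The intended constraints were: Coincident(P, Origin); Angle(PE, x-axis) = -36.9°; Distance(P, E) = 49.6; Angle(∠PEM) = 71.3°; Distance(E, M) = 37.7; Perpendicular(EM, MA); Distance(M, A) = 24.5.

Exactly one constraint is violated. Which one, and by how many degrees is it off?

Perpendicular(EM, MA) — off by 6.70°.

P = (0.00, 0.00) ✓; PE at -36.90° ✓; |PE| = 49.60 ✓; ∠PEM = 71.30° ✓; |EM| = 37.70 ✓; ∠(EM, MA) = 83.30° ✗; |MA| = 24.50 ✓.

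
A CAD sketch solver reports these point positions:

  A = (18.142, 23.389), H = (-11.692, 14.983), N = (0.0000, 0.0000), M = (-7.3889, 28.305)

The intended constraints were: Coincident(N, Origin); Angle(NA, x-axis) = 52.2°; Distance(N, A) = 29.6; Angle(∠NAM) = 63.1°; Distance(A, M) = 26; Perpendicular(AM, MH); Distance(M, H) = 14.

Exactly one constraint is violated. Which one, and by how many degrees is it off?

Perpendicular(AM, MH) — off by 7.00°.

N = (0.00, 0.00) ✓; NA at 52.20° ✓; |NA| = 29.60 ✓; ∠NAM = 63.10° ✓; |AM| = 26.00 ✓; ∠(AM, MH) = 83.00° ✗; |MH| = 14.00 ✓.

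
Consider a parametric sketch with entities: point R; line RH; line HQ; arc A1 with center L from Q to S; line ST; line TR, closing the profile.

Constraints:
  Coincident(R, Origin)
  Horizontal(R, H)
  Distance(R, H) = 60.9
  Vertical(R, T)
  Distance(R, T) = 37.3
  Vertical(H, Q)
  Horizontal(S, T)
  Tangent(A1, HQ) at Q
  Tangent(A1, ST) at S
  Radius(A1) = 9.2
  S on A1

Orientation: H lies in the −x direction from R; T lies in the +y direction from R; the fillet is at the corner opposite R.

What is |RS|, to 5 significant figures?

63.751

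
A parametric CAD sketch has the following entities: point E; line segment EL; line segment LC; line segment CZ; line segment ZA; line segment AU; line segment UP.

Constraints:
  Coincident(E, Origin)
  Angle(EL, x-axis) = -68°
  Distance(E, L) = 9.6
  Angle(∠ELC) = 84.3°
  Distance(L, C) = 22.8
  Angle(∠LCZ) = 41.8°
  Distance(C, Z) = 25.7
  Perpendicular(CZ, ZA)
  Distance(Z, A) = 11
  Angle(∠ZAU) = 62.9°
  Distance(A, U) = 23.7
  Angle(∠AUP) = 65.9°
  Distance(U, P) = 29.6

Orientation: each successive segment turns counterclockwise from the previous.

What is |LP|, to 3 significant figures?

35.2

∠ZAU = 62.9° gives AU at 13.0° from the x-axis; with |AU| = 23.7, U = (19.3, 2.62). ∠AUP = 65.9° gives UP at 127° from the x-axis; with |UP| = 29.6, P = (1.42, 26.2). Then |LP| = |P − L| = 35.2.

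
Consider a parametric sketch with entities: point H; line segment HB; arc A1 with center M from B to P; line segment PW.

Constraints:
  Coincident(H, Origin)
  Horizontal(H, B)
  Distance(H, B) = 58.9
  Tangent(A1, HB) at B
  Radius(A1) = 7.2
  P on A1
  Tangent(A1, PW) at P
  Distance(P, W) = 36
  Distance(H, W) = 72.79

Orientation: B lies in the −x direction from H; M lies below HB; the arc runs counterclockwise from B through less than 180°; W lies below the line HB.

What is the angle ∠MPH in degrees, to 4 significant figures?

5.042°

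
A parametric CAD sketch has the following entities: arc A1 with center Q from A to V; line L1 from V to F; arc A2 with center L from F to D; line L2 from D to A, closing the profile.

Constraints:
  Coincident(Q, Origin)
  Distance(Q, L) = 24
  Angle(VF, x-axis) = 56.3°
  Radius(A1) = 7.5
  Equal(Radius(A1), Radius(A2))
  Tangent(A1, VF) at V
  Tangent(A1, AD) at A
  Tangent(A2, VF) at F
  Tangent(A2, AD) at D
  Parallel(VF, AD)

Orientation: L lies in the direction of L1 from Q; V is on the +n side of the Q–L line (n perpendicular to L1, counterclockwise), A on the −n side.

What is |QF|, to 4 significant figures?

25.14

The slot axis is L1's direction at 56.3°, so u = (cos 56.3°, sin 56.3°) = (0.5548, 0.8320) and n = (−sin 56.3°, cos 56.3°) = (-0.8320, 0.5548). Q is at the origin and L lies 24.0 along u from Q, so L = 24.0·u = (13.32, 19.97). Tangency of A1 to both parallel lines with radius 7.5 puts V and A at Q ± 7.5·n: V = (-6.240, 4.161), A = (6.240, -4.161). Equal radii place F and D the same way about L: F = L + 7.5·n = (7.077, 24.13), D = L − 7.5·n = (19.56, 15.81). Then |QF| = |F − Q| = 25.14.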